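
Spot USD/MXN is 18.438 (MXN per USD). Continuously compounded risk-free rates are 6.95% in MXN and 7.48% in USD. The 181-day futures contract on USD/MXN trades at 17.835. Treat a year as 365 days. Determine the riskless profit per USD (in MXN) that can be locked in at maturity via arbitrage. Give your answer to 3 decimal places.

0.555 per USD (in MXN)

Fair futures: F* = S·e^(carry·T), with carry = (r_MXN − r_USD) = 0.0695 − 0.0748 = -0.0053
F* = 18.438 · e^(-0.0053 × 181/365) = 18.438 · e^-0.002628 = 18.438 × 0.997375 = 18.3896
Market 17.835 < fair 18.3896: forward underpriced → reverse cash-and-carry (short spot, go long the forward).
At maturity, profit = |F_mkt − F*| = |17.835 − 18.3896| = 0.555 per USD (in MXN)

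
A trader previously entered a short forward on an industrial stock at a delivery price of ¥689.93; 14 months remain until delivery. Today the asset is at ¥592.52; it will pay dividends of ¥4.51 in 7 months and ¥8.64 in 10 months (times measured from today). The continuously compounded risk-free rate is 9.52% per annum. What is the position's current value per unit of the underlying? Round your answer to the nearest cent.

¥37.13

PV(remaining dividends) I = 4.51·e^(−0.0952·7/12) + 8.64·e^(−0.0952·10/12) = 12.2474
Current forward F = (S − I)·e^(rT) = (592.52 − 12.2474)·e^(0.0952·14/12) = 580.2726 × 1.117469 = 648.4366
Value (long) = (F − K)·e^(−rT) = (648.4366 − 689.93) × 0.894879 = -37.1316
Short position value = −(long value) = ¥37.13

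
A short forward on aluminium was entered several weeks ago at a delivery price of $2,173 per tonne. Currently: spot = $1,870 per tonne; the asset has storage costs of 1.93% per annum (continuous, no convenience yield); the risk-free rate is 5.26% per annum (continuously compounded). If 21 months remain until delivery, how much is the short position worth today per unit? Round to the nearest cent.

$47.67 per tonne

Current fair forward for the remaining 21 months: F = S·e^((r + u)·T), (r + u) = 0.0526 + 0.0193 = 0.0719
F = 1870 · e^(0.0719 × 21/12) = 1870 × 1.13408369 = 2120.7365
Value of long forward = (F − K)·e^(−rT) = (2120.7365 − 2173) · e^(−0.0526·21/12)
= -52.2635 × 0.91205955 = -47.67
Short position value = −(long value) = $47.67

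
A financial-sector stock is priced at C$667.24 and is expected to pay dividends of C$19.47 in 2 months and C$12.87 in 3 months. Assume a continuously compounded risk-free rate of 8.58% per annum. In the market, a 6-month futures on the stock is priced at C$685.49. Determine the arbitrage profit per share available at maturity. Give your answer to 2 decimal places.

PV(dividends) I = 19.47·e^(−0.0858·2/12) + 12.87·e^(−0.0858·3/12) = 31.7904
Fair futures F* = (S − I)·e^(rT) = (667.24 − 31.7904)·e^0.042900 = 635.4496 × 1.043834 = 663.3039
Market C$685.49 > fair 663.3039: forward overpriced → cash-and-carry (borrow at r, buy the stock and collect the dividends, short the forward).
Profit at T = |F_mkt − F*| = |685.49 − 663.3039| = C$22.19 per share

C$22.19 per share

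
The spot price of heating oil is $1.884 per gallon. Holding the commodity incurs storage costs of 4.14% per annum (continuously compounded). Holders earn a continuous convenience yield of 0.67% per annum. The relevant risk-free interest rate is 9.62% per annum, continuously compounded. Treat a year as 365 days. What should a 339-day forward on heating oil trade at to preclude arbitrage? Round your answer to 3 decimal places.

$2.128 per gallon

Net carry = r + u − y = 0.0962 + 0.0414 − 0.0067 = 0.1309
F = S·e^((r+u−y)T) = 1.884 · e^(0.1309 × 339/365) = 1.884 · e^0.121576
= 1.884 × 1.129275 = $2.128 per gallon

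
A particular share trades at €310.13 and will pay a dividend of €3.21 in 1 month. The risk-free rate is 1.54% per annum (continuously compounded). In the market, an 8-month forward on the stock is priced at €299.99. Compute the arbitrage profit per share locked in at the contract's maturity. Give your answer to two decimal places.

PV(dividends) I = 3.21·e^(−0.0154·1/12) = 3.2059
Fair forward F* = (S − I)·e^(rT) = (310.13 − 3.2059)·e^0.010267 = 306.9241 × 1.010320 = 310.0916
Market €299.99 < fair 310.0916: forward underpriced → reverse cash-and-carry (short the stock, invest proceeds at r, pay the dividends, go long the forward).
Profit at T = |F_mkt − F*| = |299.99 − 310.0916| = €10.10 per share

€10.10 per share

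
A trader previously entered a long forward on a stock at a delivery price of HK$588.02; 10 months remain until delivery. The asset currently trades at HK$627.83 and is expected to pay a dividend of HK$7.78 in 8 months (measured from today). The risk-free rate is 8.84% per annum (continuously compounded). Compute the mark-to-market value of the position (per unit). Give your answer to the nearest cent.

PV(remaining dividends) I = 7.78·e^(−0.0884·8/12) = 7.3347
Current forward F = (S − I)·e^(rT) = (627.83 − 7.3347)·e^(0.0884·10/12) = 620.4953 × 1.076448 = 667.9309
Value (long) = (F − K)·e^(−rT) = (667.9309 − 588.02) × 0.928981 = 74.2357
Value = HK$74.24

HK$74.24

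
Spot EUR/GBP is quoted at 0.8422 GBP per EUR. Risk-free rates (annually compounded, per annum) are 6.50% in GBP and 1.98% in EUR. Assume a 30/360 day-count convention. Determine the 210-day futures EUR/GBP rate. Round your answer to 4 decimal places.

By covered interest parity, F = S · (1+r_GBP)^T / (1+r_EUR)^T
= 0.8422 × 1.037418 / 1.011503 = 0.8422 × 1.025620
F = 0.8638 GBP per EUR

0.8638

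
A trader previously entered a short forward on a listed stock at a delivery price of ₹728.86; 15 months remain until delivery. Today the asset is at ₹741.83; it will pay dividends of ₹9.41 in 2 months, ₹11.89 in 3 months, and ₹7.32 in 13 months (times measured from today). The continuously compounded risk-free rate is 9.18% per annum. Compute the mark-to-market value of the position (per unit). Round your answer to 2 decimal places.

-₹64.47

PV(remaining dividends) I = 9.41·e^(−0.0918·2/12) + 11.89·e^(−0.0918·3/12) + 7.32·e^(−0.0918·13/12) = 27.5144
Current forward F = (S − I)·e^(rT) = (741.83 − 27.5144)·e^(0.0918·15/12) = 714.3156 × 1.121593 = 801.1714
Value (long) = (F − K)·e^(−rT) = (801.1714 − 728.86) × 0.891589 = 64.4720
Short position value = −(long value) = -₹64.47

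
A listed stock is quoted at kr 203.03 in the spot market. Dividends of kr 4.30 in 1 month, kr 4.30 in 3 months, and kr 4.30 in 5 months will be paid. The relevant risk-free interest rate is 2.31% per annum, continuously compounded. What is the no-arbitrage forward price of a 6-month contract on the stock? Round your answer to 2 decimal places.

kr 192.41

PV(dividends) I = 4.30·e^(−0.0231·1/12) + 4.30·e^(−0.0231·3/12) + 4.30·e^(−0.0231·5/12)
I = 4.2917 + 4.2752 + 4.2588 = 12.8257
F = (S − I)·e^(rT) = (203.03 − 12.8257) · e^(0.0231·6/12)
= 190.2043 · e^0.011550 = 190.2043 × 1.011617 = kr 192.41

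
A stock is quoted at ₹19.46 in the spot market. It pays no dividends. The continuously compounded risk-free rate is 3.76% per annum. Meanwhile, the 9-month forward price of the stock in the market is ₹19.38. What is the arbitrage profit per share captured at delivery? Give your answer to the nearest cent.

Fair forward: F* = S·e^(carry·T), with carry = r = 0.0376
F* = 19.46 · e^(0.0376 × 9/12) = 19.46 · e^0.028200 = 19.46 × 1.028601 = ₹20.0166
Market ₹19.38 < fair ₹20.0166: forward underpriced → reverse cash-and-carry (short spot, go long the forward).
At maturity, profit = |F_mkt − F*| = |19.38 − 20.0166| = ₹0.64 per share

₹0.64 per share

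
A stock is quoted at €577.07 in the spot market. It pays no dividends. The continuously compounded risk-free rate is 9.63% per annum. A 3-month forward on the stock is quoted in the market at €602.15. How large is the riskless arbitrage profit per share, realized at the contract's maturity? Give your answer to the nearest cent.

€11.02 per share

Fair forward: F* = S·e^(carry·T), with carry = r = 0.0963
F* = 577.07 · e^(0.0963 × 3/12) = 577.07 · e^0.024075 = 577.07 × 1.024367 = €591.1315
Market €602.15 > fair €591.1315: forward overpriced → cash-and-carry (buy spot, short the forward).
At maturity, profit = |F_mkt − F*| = |602.15 − 591.1315| = €11.02 per share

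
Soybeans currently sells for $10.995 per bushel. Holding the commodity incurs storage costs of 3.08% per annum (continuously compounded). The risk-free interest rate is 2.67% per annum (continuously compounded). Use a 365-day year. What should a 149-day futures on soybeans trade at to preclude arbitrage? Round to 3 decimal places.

Net carry = r + u − y = 0.0267 + 0.0308 − 0.0000 = 0.0575
F = S·e^((r+u−y)T) = 10.995 · e^(0.0575 × 149/365) = 10.995 · e^0.023473
= 10.995 × 1.023751 = $11.256 per bushel

$11.256 per bushel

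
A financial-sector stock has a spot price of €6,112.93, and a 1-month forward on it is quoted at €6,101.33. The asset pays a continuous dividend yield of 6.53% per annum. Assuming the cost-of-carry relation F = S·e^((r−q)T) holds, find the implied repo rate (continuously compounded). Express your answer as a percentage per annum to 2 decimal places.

From F = S·e^((r−q)T): (r − q) = ln(F/S)/T
ln(6101.33/6112.93) = ln(0.998102) = -0.001900
(r − q) = -0.001900 / (1/12) = -0.022800
r = ln(F/S)/T + q = -0.022800 + 0.0653 = 0.042500
r = 4.25%

4.25%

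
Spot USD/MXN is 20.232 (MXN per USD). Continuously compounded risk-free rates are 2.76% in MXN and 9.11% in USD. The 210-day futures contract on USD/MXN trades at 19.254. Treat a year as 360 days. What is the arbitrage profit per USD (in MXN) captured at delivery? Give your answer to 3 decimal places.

Fair futures: F* = S·e^(carry·T), with carry = (r_MXN − r_USD) = 0.0276 − 0.0911 = -0.0635
F* = 20.232 · e^(-0.0635 × 210/360) = 20.232 · e^-0.037042 = 20.232 × 0.963636 = 19.4963
Market 19.254 < fair 19.4963: forward underpriced → reverse cash-and-carry (short spot, go long the forward).
At maturity, profit = |F_mkt − F*| = |19.254 − 19.4963| = 0.242 per USD (in MXN)

0.242 per USD (in MXN)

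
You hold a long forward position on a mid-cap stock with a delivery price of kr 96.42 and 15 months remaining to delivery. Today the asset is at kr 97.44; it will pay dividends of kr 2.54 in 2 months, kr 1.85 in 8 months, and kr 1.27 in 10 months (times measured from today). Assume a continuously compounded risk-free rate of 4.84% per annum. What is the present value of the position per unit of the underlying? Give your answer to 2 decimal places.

PV(remaining dividends) I = 2.54·e^(−0.0484·2/12) + 1.85·e^(−0.0484·8/12) + 1.27·e^(−0.0484·10/12) = 5.5306
Current forward F = (S − I)·e^(rT) = (97.44 − 5.5306)·e^(0.0484·15/12) = 91.9094 × 1.062368 = 97.6416
Value (long) = (F − K)·e^(−rT) = (97.6416 − 96.42) × 0.941294 = 1.1499
Value = kr 1.15

kr 1.15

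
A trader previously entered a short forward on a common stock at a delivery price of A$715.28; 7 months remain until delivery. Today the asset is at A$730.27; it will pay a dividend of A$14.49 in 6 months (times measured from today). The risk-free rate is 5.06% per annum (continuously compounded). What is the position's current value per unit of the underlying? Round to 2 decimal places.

-A$21.67

PV(remaining dividends) I = 14.49·e^(−0.0506·6/12) = 14.1280
Current forward F = (S − I)·e^(rT) = (730.27 − 14.1280)·e^(0.0506·7/12) = 716.1420 × 1.029957 = 737.5955
Value (long) = (F − K)·e^(−rT) = (737.5955 − 715.28) × 0.970915 = 21.6665
Short position value = −(long value) = -A$21.67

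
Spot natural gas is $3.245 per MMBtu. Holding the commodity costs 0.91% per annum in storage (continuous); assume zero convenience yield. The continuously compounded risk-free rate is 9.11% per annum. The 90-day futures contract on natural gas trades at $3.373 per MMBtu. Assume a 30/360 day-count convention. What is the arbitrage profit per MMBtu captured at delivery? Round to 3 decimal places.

$0.046 per MMBtu

Fair futures: F* = S·e^(carry·T), with carry = (r + u) = 0.0911 + 0.0091 = 0.1002
F* = 3.245 · e^(0.1002 × 90/360) = 3.245 · e^0.025050 = 3.245 × 1.025366 = $3.3273
Market $3.373 > fair $3.3273: forward overpriced → cash-and-carry (buy spot, short the forward).
At maturity, profit = |F_mkt − F*| = |3.373 − 3.3273| = $0.046 per MMBtu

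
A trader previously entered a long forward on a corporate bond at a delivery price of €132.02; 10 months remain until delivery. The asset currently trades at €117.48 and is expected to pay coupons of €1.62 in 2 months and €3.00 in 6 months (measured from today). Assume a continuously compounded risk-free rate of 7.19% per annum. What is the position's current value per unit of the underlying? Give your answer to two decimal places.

PV(remaining coupons) I = 1.62·e^(−0.0719·2/12) + 3.00·e^(−0.0719·6/12) = 4.4948
Current forward F = (S − I)·e^(rT) = (117.48 − 4.4948)·e^(0.0719·10/12) = 112.9852 × 1.061748 = 119.9618
Value (long) = (F − K)·e^(−rT) = (119.9618 − 132.02) × 0.941843 = -11.3569
Value = -€11.36

-€11.36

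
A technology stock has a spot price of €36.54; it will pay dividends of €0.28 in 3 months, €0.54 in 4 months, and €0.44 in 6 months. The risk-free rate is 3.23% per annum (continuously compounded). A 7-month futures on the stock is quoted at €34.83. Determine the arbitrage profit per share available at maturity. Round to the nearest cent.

PV(dividends) I = 0.28·e^(−0.0323·3/12) + 0.54·e^(−0.0323·4/12) + 0.44·e^(−0.0323·6/12) = 1.2449
Fair futures F* = (S − I)·e^(rT) = (36.54 − 1.2449)·e^0.018842 = 35.2951 × 1.019021 = 35.9664
Market €34.83 < fair 35.9664: forward underpriced → reverse cash-and-carry (short the stock, invest proceeds at r, pay the dividends, go long the forward).
Profit at T = |F_mkt − F*| = |34.83 − 35.9664| = €1.14 per share

€1.14 per share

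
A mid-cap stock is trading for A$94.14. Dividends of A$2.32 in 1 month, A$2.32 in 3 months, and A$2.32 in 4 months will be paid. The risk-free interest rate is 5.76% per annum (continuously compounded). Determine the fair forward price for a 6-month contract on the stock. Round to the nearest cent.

A$89.82

PV(dividends) I = 2.32·e^(−0.0576·1/12) + 2.32·e^(−0.0576·3/12) + 2.32·e^(−0.0576·4/12)
I = 2.3089 + 2.2868 + 2.2759 = 6.8716
F = (S − I)·e^(rT) = (94.14 − 6.8716) · e^(0.0576·6/12)
= 87.2684 · e^0.028800 = 87.2684 × 1.029219 = A$89.82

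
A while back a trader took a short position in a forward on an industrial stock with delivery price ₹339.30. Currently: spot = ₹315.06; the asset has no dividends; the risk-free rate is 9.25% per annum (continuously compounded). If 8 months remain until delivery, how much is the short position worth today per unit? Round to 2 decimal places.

Current fair forward for the remaining 8 months: F = S·e^(r·T), r = 0.0925
F = 315.06 · e^(0.0925 × 8/12) = 315.06 × 1.063608 = 335.1003
Value of long forward = (F − K)·e^(−rT) = (335.1003 − 339.30) · e^(−0.0925·8/12)
= -4.1997 × 0.940196 = -3.95
Short position value = −(long value) = ₹3.95

₹3.95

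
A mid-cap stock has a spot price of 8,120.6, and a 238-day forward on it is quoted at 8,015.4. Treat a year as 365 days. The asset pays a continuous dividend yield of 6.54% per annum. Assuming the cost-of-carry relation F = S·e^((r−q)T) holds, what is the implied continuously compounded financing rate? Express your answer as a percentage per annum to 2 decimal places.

4.54%

From F = S·e^((r−q)T): (r − q) = ln(F/S)/T
ln(8015.4/8120.6) = ln(0.987045) = -0.013040
(r − q) = -0.013040 / (238/365) = -0.019998
r = ln(F/S)/T + q = -0.019998 + 0.0654 = 0.045402
r = 4.54%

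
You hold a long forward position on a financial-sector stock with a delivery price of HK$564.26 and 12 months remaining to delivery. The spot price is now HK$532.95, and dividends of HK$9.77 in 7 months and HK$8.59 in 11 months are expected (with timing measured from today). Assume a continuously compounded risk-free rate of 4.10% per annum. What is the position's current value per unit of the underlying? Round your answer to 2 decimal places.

PV(remaining dividends) I = 9.77·e^(−0.0410·7/12) + 8.59·e^(−0.0410·11/12) = 17.8123
Current forward F = (S − I)·e^(rT) = (532.95 − 17.8123)·e^(0.0410·12/12) = 515.1377 × 1.041852 = 536.6972
Value (long) = (F − K)·e^(−rT) = (536.6972 − 564.26) × 0.959829 = -26.4556
Value = -HK$26.46

-HK$26.46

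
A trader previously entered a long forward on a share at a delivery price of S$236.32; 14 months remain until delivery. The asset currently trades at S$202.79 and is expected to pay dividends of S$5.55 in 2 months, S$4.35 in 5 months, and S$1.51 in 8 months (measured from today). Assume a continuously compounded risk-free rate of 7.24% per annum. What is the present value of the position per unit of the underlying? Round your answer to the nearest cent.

PV(remaining dividends) I = 5.55·e^(−0.0724·2/12) + 4.35·e^(−0.0724·5/12) + 1.51·e^(−0.0724·8/12) = 11.1430
Current forward F = (S − I)·e^(rT) = (202.79 − 11.1430)·e^(0.0724·14/12) = 191.6470 × 1.088137 = 208.5382
Value (long) = (F − K)·e^(−rT) = (208.5382 − 236.32) × 0.919002 = -25.5315
Value = -S$25.53

-S$25.53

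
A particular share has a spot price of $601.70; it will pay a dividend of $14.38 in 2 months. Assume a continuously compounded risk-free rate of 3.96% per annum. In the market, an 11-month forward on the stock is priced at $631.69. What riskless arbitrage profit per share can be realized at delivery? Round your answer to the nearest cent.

PV(dividends) I = 14.38·e^(−0.0396·2/12) = 14.2854
Fair forward F* = (S − I)·e^(rT) = (601.70 − 14.2854)·e^0.036300 = 587.4146 × 1.036967 = 609.1296
Market $631.69 > fair 609.1296: forward overpriced → cash-and-carry (borrow at r, buy the stock and collect the dividends, short the forward).
Profit at T = |F_mkt − F*| = |631.69 − 609.1296| = $22.56 per share

$22.56 per share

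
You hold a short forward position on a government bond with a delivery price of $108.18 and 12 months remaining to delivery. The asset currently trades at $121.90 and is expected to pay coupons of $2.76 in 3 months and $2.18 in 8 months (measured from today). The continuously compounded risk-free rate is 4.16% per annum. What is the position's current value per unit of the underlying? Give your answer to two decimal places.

PV(remaining coupons) I = 2.76·e^(−0.0416·3/12) + 2.18·e^(−0.0416·8/12) = 4.8518
Current forward F = (S − I)·e^(rT) = (121.90 − 4.8518)·e^(0.0416·12/12) = 117.0482 × 1.042477 = 122.0201
Value (long) = (F − K)·e^(−rT) = (122.0201 − 108.18) × 0.959253 = 13.2762
Short position value = −(long value) = -$13.28

-$13.28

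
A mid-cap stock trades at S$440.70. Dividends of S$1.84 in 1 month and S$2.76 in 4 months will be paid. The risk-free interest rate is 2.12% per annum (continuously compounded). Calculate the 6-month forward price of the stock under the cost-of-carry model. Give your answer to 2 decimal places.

S$440.77

PV(dividends) I = 1.84·e^(−0.0212·1/12) + 2.76·e^(−0.0212·4/12)
I = 1.8368 + 2.7406 = 4.5774
F = (S − I)·e^(rT) = (440.70 − 4.5774) · e^(0.0212·6/12)
= 436.1226 · e^0.010600 = 436.1226 × 1.010656 = S$440.77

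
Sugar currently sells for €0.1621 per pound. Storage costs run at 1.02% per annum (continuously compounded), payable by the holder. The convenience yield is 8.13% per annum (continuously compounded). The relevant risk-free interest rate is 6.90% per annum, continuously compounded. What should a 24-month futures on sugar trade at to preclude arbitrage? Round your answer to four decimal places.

Net carry = r + u − y = 0.0690 + 0.0102 − 0.0813 = -0.0021
F = S·e^((r+u−y)T) = 0.1621 · e^(-0.0021 × 24/12) = 0.1621 · e^-0.004200
= 0.1621 × 0.995809 = €0.1614 per pound

€0.1614 per pound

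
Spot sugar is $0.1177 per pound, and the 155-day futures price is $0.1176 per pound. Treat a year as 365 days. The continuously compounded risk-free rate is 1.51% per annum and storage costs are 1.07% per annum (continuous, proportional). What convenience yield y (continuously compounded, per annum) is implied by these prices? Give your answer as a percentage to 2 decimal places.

F = S·e^((r+u−y)T) ⇒ (r+u−y) = ln(F/S)/T
ln(0.1176/0.1177) = -0.000850; /T ⇒ -0.002002
y = r + u − ln(F/S)/T = 0.0151 + 0.0107 + 0.002002 = 0.027802
y = 2.78%

2.78%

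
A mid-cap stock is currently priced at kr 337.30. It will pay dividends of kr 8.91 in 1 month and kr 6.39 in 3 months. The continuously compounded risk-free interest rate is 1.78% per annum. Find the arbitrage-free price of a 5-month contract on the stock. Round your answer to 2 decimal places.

kr 324.44

PV(dividends) I = 8.91·e^(−0.0178·1/12) + 6.39·e^(−0.0178·3/12)
I = 8.8968 + 6.3616 = 15.2584
F = (S − I)·e^(rT) = (337.30 − 15.2584) · e^(0.0178·5/12)
= 322.0416 · e^0.007417 = 322.0416 × 1.007445 = kr 324.44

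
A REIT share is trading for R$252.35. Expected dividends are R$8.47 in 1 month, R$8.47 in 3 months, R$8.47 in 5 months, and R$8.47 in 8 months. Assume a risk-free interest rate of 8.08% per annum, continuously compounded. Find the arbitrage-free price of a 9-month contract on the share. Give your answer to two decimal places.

PV(dividends) I = 8.47·e^(−0.0808·1/12) + 8.47·e^(−0.0808·3/12) + 8.47·e^(−0.0808·5/12) + 8.47·e^(−0.0808·8/12)
I = 8.4132 + 8.3006 + 8.1896 + 8.0258 = 32.9292
F = (S − I)·e^(rT) = (252.35 − 32.9292) · e^(0.0808·9/12)
= 219.4208 · e^0.060600 = 219.4208 × 1.062474 = R$233.13

R$233.13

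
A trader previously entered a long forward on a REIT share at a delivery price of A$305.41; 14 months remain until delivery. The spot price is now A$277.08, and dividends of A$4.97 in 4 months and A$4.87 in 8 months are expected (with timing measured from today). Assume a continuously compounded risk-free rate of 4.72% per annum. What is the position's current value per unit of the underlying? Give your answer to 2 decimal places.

PV(remaining dividends) I = 4.97·e^(−0.0472·4/12) + 4.87·e^(−0.0472·8/12) = 9.6116
Current forward F = (S − I)·e^(rT) = (277.08 − 9.6116)·e^(0.0472·14/12) = 267.4684 × 1.056611 = 282.6101
Value (long) = (F − K)·e^(−rT) = (282.6101 − 305.41) × 0.946422 = -21.5783
Value = -A$21.58

-A$21.58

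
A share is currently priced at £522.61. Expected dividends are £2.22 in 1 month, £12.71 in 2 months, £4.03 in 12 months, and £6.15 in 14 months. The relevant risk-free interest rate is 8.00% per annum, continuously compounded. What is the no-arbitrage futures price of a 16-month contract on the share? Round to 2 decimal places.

PV(dividends) I = 2.22·e^(−0.0800·1/12) + 12.71·e^(−0.0800·2/12) + 4.03·e^(−0.0800·12/12) + 6.15·e^(−0.0800·14/12)
I = 2.2052 + 12.5417 + 3.7202 + 5.6020 = 24.0691
F = (S − I)·e^(rT) = (522.61 − 24.0691) · e^(0.0800·16/12)
= 498.5409 · e^0.106667 = 498.5409 × 1.112564 = £554.66

£554.66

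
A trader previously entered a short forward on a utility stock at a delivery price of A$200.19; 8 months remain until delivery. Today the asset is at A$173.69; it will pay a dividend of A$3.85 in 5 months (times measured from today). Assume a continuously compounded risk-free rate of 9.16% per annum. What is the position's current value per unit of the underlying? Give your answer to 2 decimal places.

A$18.35

PV(remaining dividends) I = 3.85·e^(−0.0916·5/12) = 3.7058
Current forward F = (S − I)·e^(rT) = (173.69 − 3.7058)·e^(0.0916·8/12) = 169.9842 × 1.062970 = 180.6881
Value (long) = (F − K)·e^(−rT) = (180.6881 − 200.19) × 0.940761 = -18.3466
Short position value = −(long value) = A$18.35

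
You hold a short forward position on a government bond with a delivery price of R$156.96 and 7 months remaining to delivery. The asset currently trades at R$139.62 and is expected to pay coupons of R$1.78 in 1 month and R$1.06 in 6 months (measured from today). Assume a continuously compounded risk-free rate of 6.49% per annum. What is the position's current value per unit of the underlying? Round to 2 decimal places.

R$14.31

PV(remaining coupons) I = 1.78·e^(−0.0649·1/12) + 1.06·e^(−0.0649·6/12) = 2.7966
Current forward F = (S − I)·e^(rT) = (139.62 − 2.7966)·e^(0.0649·7/12) = 136.8234 × 1.038584 = 142.1026
Value (long) = (F − K)·e^(−rT) = (142.1026 − 156.96) × 0.962849 = -14.3054
Short position value = −(long value) = R$14.31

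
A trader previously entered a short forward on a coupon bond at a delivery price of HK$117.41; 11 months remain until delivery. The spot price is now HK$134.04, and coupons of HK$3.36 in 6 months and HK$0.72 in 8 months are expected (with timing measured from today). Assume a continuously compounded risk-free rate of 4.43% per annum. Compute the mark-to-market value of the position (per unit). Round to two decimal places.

-HK$17.32

PV(remaining coupons) I = 3.36·e^(−0.0443·6/12) + 0.72·e^(−0.0443·8/12) = 3.9854
Current forward F = (S − I)·e^(rT) = (134.04 − 3.9854)·e^(0.0443·11/12) = 130.0546 × 1.041444 = 135.4446
Value (long) = (F − K)·e^(−rT) = (135.4446 − 117.41) × 0.960205 = 17.3169
Short position value = −(long value) = -HK$17.32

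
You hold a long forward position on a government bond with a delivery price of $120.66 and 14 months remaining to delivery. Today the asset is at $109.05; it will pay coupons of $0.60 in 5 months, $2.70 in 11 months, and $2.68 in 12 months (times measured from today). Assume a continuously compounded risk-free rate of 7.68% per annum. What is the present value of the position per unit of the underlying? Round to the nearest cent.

PV(remaining coupons) I = 0.60·e^(−0.0768·5/12) + 2.70·e^(−0.0768·11/12) + 2.68·e^(−0.0768·12/12) = 5.5794
Current forward F = (S − I)·e^(rT) = (109.05 − 5.5794)·e^(0.0768·14/12) = 103.4706 × 1.093737 = 113.1696
Value (long) = (F − K)·e^(−rT) = (113.1696 − 120.66) × 0.914297 = -6.8485
Value = -$6.85

-$6.85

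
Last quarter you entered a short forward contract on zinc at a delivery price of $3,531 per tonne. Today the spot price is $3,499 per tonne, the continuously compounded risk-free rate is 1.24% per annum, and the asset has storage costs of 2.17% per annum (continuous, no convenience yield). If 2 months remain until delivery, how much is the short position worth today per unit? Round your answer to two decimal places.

$12.03 per tonne

Current fair forward for the remaining 2 months: F = S·e^((r + u)·T), (r + u) = 0.0124 + 0.0217 = 0.0341
F = 3499 · e^(0.0341 × 2/12) = 3499 × 1.00569951 = 3518.9426
Value of long forward = (F − K)·e^(−rT) = (3518.9426 − 3531) · e^(−0.0124·2/12)
= -12.0574 × 0.99793547 = -12.03
Short position value = −(long value) = $12.03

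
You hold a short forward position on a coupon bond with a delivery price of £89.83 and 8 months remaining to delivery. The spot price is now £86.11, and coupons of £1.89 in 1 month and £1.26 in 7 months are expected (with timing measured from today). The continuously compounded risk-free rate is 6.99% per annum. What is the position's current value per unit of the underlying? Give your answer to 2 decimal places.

£2.72

PV(remaining coupons) I = 1.89·e^(−0.0699·1/12) + 1.26·e^(−0.0699·7/12) = 3.0887
Current forward F = (S − I)·e^(rT) = (86.11 − 3.0887)·e^(0.0699·8/12) = 83.0213 × 1.047703 = 86.9817
Value (long) = (F − K)·e^(−rT) = (86.9817 − 89.83) × 0.954469 = -2.7186
Short position value = −(long value) = £2.72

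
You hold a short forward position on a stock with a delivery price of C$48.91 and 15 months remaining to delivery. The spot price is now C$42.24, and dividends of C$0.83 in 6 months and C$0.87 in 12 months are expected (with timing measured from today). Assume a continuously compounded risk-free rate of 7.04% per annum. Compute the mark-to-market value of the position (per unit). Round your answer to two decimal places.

C$4.16

PV(remaining dividends) I = 0.83·e^(−0.0704·6/12) + 0.87·e^(−0.0704·12/12) = 1.6122
Current forward F = (S − I)·e^(rT) = (42.24 − 1.6122)·e^(0.0704·15/12) = 40.6278 × 1.091988 = 44.3651
Value (long) = (F − K)·e^(−rT) = (44.3651 − 48.91) × 0.915761 = -4.1620
Short position value = −(long value) = C$4.16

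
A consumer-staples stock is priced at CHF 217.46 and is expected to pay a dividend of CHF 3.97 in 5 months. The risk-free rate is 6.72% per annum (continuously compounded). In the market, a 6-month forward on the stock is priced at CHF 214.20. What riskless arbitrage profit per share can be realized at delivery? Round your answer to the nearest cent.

CHF 6.70 per share

PV(dividends) I = 3.97·e^(−0.0672·5/12) = 3.8604
Fair forward F* = (S − I)·e^(rT) = (217.46 − 3.8604)·e^0.033600 = 213.5996 × 1.034171 = 220.8985
Market CHF 214.20 < fair 220.8985: forward underpriced → reverse cash-and-carry (short the stock, invest proceeds at r, pay the dividends, go long the forward).
Profit at T = |F_mkt − F*| = |214.20 − 220.8985| = CHF 6.70 per share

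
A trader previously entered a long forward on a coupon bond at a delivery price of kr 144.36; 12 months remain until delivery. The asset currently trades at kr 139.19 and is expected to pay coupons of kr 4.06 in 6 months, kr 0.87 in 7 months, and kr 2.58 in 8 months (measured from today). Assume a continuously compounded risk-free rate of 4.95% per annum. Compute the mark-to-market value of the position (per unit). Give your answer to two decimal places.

PV(remaining coupons) I = 4.06·e^(−0.0495·6/12) + 0.87·e^(−0.0495·7/12) + 2.58·e^(−0.0495·8/12) = 7.3022
Current forward F = (S − I)·e^(rT) = (139.19 − 7.3022)·e^(0.0495·12/12) = 131.8878 × 1.050746 = 138.5806
Value (long) = (F − K)·e^(−rT) = (138.5806 − 144.36) × 0.951705 = -5.5003
Value = -kr 5.50

-kr 5.50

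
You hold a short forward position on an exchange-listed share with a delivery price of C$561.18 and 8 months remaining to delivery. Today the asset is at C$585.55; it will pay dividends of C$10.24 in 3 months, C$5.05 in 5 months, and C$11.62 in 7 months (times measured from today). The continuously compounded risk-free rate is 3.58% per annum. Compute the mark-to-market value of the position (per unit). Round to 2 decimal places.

PV(remaining dividends) I = 10.24·e^(−0.0358·3/12) + 5.05·e^(−0.0358·5/12) + 11.62·e^(−0.0358·7/12) = 26.5038
Current forward F = (S − I)·e^(rT) = (585.55 − 26.5038)·e^(0.0358·8/12) = 559.0462 × 1.024154 = 572.5494
Value (long) = (F − K)·e^(−rT) = (572.5494 − 561.18) × 0.976416 = 11.1013
Short position value = −(long value) = -C$11.10

-C$11.10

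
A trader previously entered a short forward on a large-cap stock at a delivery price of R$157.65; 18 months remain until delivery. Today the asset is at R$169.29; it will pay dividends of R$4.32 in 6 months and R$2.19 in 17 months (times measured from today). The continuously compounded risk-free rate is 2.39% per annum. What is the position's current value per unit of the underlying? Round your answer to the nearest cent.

-R$10.81

PV(remaining dividends) I = 4.32·e^(−0.0239·6/12) + 2.19·e^(−0.0239·17/12) = 6.3858
Current forward F = (S − I)·e^(rT) = (169.29 − 6.3858)·e^(0.0239·18/12) = 162.9042 × 1.036500 = 168.8502
Value (long) = (F − K)·e^(−rT) = (168.8502 − 157.65) × 0.964785 = 10.8058
Short position value = −(long value) = -R$10.81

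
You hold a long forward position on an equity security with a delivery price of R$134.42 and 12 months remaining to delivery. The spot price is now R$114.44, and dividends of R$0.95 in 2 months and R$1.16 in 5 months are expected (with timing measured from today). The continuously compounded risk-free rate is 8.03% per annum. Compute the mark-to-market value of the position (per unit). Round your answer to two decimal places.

PV(remaining dividends) I = 0.95·e^(−0.0803·2/12) + 1.16·e^(−0.0803·5/12) = 2.0592
Current forward F = (S − I)·e^(rT) = (114.44 − 2.0592)·e^(0.0803·12/12) = 112.3808 × 1.083612 = 121.7772
Value (long) = (F − K)·e^(−rT) = (121.7772 − 134.42) × 0.922839 = -11.6673
Value = -R$11.67

-R$11.67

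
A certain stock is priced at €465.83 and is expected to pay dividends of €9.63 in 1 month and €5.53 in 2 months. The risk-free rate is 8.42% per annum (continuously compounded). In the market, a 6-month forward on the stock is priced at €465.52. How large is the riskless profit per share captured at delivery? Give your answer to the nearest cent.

PV(dividends) I = 9.63·e^(−0.0842·1/12) + 5.53·e^(−0.0842·2/12) = 15.0156
Fair forward F* = (S − I)·e^(rT) = (465.83 − 15.0156)·e^0.042100 = 450.8144 × 1.042999 = 470.1990
Market €465.52 < fair 470.1990: forward underpriced → reverse cash-and-carry (short the stock, invest proceeds at r, pay the dividends, go long the forward).
Profit at T = |F_mkt − F*| = |465.52 − 470.1990| = €4.68 per share

€4.68 per share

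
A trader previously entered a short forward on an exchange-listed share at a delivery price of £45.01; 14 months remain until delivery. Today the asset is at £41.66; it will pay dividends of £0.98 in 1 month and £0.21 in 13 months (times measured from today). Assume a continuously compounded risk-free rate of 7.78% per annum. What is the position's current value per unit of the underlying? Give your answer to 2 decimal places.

PV(remaining dividends) I = 0.98·e^(−0.0778·1/12) + 0.21·e^(−0.0778·13/12) = 1.1667
Current forward F = (S − I)·e^(rT) = (41.66 − 1.1667)·e^(0.0778·14/12) = 40.4933 × 1.095013 = 44.3407
Value (long) = (F − K)·e^(−rT) = (44.3407 − 45.01) × 0.913231 = -0.6112
Short position value = −(long value) = £0.61

£0.61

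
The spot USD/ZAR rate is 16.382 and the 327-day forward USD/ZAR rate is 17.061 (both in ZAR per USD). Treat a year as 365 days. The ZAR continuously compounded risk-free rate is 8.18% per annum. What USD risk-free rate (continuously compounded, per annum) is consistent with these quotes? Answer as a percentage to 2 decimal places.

F = S·e^((r_ZAR − r_USD)T) ⇒ r_USD = r_ZAR − ln(F/S)/T
ln(17.061/16.382) = 0.040612; /(327/365) = 0.045331
r_USD = 0.0818 − 0.045331 = 0.036469
r_USD = 3.65%

3.65%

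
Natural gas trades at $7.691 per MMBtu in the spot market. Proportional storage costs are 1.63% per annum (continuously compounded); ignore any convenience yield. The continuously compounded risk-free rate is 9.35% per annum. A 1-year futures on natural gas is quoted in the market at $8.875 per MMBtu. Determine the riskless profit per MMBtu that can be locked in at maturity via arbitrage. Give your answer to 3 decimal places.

Fair futures: F* = S·e^(carry·T), with carry = (r + u) = 0.0935 + 0.0163 = 0.1098
F* = 7.691 · e^(0.1098 × 12/12) = 7.691 · e^0.109800 = 7.691 × 1.116055 = $8.5836
Market $8.875 > fair $8.5836: forward overpriced → cash-and-carry (buy spot, short the forward).
At maturity, profit = |F_mkt − F*| = |8.875 − 8.5836| = $0.291 per MMBtu

$0.291 per MMBtu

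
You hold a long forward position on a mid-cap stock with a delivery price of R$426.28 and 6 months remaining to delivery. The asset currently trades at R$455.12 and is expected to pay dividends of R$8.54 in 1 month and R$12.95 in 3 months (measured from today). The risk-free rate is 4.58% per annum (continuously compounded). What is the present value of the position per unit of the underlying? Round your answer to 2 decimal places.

PV(remaining dividends) I = 8.54·e^(−0.0458·1/12) + 12.95·e^(−0.0458·3/12) = 21.3100
Current forward F = (S − I)·e^(rT) = (455.12 − 21.3100)·e^(0.0458·6/12) = 433.8100 × 1.023164 = 443.8588
Value (long) = (F − K)·e^(−rT) = (443.8588 − 426.28) × 0.977360 = 17.1808
Value = R$17.18

R$17.18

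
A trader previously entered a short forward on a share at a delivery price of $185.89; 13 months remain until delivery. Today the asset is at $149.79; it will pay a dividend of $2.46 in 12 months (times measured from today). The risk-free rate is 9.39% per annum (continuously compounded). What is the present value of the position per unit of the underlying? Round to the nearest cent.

$20.36

PV(remaining dividends) I = 2.46·e^(−0.0939·12/12) = 2.2395
Current forward F = (S − I)·e^(rT) = (149.79 − 2.2395)·e^(0.0939·13/12) = 147.5505 × 1.107079 = 163.3501
Value (long) = (F − K)·e^(−rT) = (163.3501 − 185.89) × 0.903278 = -20.3598
Short position value = −(long value) = $20.36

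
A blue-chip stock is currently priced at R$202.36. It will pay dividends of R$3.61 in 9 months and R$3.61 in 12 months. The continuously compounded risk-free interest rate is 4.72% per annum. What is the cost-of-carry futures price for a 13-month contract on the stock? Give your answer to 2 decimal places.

R$205.68

PV(dividends) I = 3.61·e^(−0.0472·9/12) + 3.61·e^(−0.0472·12/12)
I = 3.4844 + 3.4436 = 6.9280
F = (S − I)·e^(rT) = (202.36 − 6.9280) · e^(0.0472·13/12)
= 195.4320 · e^0.051133 = 195.4320 × 1.052463 = R$205.68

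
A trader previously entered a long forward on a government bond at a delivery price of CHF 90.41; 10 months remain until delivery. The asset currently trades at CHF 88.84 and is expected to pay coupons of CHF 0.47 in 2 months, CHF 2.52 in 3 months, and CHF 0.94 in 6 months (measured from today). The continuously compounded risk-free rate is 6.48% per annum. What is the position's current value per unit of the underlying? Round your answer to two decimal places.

-CHF 0.67

PV(remaining coupons) I = 0.47·e^(−0.0648·2/12) + 2.52·e^(−0.0648·3/12) + 0.94·e^(−0.0648·6/12) = 3.8545
Current forward F = (S − I)·e^(rT) = (88.84 − 3.8545)·e^(0.0648·10/12) = 84.9855 × 1.055485 = 89.7009
Value (long) = (F − K)·e^(−rT) = (89.7009 − 90.41) × 0.947432 = -0.6718
Value = -CHF 0.67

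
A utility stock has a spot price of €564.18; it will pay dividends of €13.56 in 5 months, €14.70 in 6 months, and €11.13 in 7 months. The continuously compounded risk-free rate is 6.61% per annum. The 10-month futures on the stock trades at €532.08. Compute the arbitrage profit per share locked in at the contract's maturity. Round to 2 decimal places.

PV(dividends) I = 13.56·e^(−0.0661·5/12) + 14.70·e^(−0.0661·6/12) + 11.13·e^(−0.0661·7/12) = 38.1228
Fair futures F* = (S − I)·e^(rT) = (564.18 − 38.1228)·e^0.055083 = 526.0572 × 1.056628 = 555.8468
Market €532.08 < fair 555.8468: forward underpriced → reverse cash-and-carry (short the stock, invest proceeds at r, pay the dividends, go long the forward).
Profit at T = |F_mkt − F*| = |532.08 − 555.8468| = €23.77 per share

€23.77 per share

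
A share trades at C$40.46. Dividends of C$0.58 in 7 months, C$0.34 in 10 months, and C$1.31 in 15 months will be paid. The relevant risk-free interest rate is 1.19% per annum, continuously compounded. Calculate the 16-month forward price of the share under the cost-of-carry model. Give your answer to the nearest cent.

C$38.87

PV(dividends) I = 0.58·e^(−0.0119·7/12) + 0.34·e^(−0.0119·10/12) + 1.31·e^(−0.0119·15/12)
I = 0.5760 + 0.3366 + 1.2907 = 2.2033
F = (S − I)·e^(rT) = (40.46 − 2.2033) · e^(0.0119·16/12)
= 38.2567 · e^0.015867 = 38.2567 × 1.015994 = C$38.87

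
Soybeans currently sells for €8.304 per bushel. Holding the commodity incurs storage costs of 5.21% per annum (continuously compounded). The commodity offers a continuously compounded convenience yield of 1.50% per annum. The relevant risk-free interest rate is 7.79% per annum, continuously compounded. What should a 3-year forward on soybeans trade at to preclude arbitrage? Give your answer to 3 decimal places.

Net carry = r + u − y = 0.0779 + 0.0521 − 0.0150 = 0.1150
F = S·e^((r+u−y)T) = 8.304 · e^(0.1150 × 3) = 8.304 · e^0.345000
= 8.304 × 1.411990 = €11.725 per bushel

€11.725 per bushel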